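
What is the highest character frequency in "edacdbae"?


Input: edacdbae
Character counts:
  'a': 2
  'b': 1
  'c': 1
  'd': 2
  'e': 2
Maximum frequency: 2

2


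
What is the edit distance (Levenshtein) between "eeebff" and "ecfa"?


Computing edit distance: "eeebff" -> "ecfa"
DP table:
           e    c    f    a
      0    1    2    3    4
  e   1    0    1    2    3
  e   2    1    1    2    3
  e   3    2    2    2    3
  b   4    3    3    3    3
  f   5    4    4    3    4
  f   6    5    5    4    4
Edit distance = dp[6][4] = 4

4


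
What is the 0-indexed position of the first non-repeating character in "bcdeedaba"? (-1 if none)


Input: bcdeedaba
Character frequencies:
  'a': 2
  'b': 2
  'c': 1
  'd': 2
  'e': 2
Scanning left to right for freq == 1:
  Position 0 ('b'): freq=2, skip
  Position 1 ('c'): unique! => answer = 1

1


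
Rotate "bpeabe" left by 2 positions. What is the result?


Input: "bpeabe", rotate left by 2
First 2 characters: "bp"
Remaining characters: "eabe"
Concatenate remaining + first: "eabe" + "bp" = "eabebp"

eabebp


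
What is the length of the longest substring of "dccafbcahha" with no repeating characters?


Input: "dccafbcahha"
Sliding window (track last position of each char):
  Position 0 ('d'): window [0,0] length 1 -- new best
  Position 1 ('c'): window [0,1] length 2 -- new best
  Position 2 ('c'): repeat (last at 1), move window start to 2
  Position 2 ('c'): window [2,2] length 1
  Position 3 ('a'): window [2,3] length 2
  Position 4 ('f'): window [2,4] length 3 -- new best
  Position 5 ('b'): window [2,5] length 4 -- new best
  Position 6 ('c'): repeat (last at 2), move window start to 3
  Position 6 ('c'): window [3,6] length 4
  Position 7 ('a'): repeat (last at 3), move window start to 4
  Position 7 ('a'): window [4,7] length 4
  Position 8 ('h'): window [4,8] length 5 -- new best
  Position 9 ('h'): repeat (last at 8), move window start to 9
  Position 9 ('h'): window [9,9] length 1
  Position 10 ('a'): window [9,10] length 2
Longest substring with no repeats: "fbcah" with length 5

5


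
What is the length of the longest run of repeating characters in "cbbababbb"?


Input: "cbbababbb"
Scanning for longest run:
  Position 1 ('b'): new char, reset run to 1
  Position 2 ('b'): continues run of 'b', length=2
  Position 3 ('a'): new char, reset run to 1
  Position 4 ('b'): new char, reset run to 1
  Position 5 ('a'): new char, reset run to 1
  Position 6 ('b'): new char, reset run to 1
  Position 7 ('b'): continues run of 'b', length=2
  Position 8 ('b'): continues run of 'b', length=3
Longest run: 'b' with length 3

3


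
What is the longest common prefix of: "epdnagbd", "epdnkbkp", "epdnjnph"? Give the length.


Words: epdnagbd, epdnkbkp, epdnjnph
  Position 0: all 'e' => match
  Position 1: all 'p' => match
  Position 2: all 'd' => match
  Position 3: all 'n' => match
  Position 4: ('a', 'k', 'j') => mismatch, stop
LCP = "epdn" (length 4)

4


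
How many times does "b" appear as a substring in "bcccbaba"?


Searching for "b" in "bcccbaba"
Scanning each position:
  Position 0: "b" => MATCH
  Position 1: "c" => no
  Position 2: "c" => no
  Position 3: "c" => no
  Position 4: "b" => MATCH
  Position 5: "a" => no
  Position 6: "b" => MATCH
  Position 7: "a" => no
Total occurrences: 3

3


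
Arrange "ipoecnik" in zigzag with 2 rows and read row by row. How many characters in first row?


Zigzag "ipoecnik" into 2 rows:
Placing characters:
  'i' => row 0
  'p' => row 1
  'o' => row 0
  'e' => row 1
  'c' => row 0
  'n' => row 1
  'i' => row 0
  'k' => row 1
Rows:
  Row 0: "ioci"
  Row 1: "penk"
First row length: 4

4


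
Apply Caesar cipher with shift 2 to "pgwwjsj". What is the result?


Caesar cipher: shift "pgwwjsj" by 2
  'p' (pos 15) + 2 = pos 17 = 'r'
  'g' (pos 6) + 2 = pos 8 = 'i'
  'w' (pos 22) + 2 = pos 24 = 'y'
  'w' (pos 22) + 2 = pos 24 = 'y'
  'j' (pos 9) + 2 = pos 11 = 'l'
  's' (pos 18) + 2 = pos 20 = 'u'
  'j' (pos 9) + 2 = pos 11 = 'l'
Result: riyylul

riyylul


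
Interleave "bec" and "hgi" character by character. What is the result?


Interleaving "bec" and "hgi":
  Position 0: 'b' from first, 'h' from second => "bh"
  Position 1: 'e' from first, 'g' from second => "eg"
  Position 2: 'c' from first, 'i' from second => "ci"
Result: bhegci

bhegci


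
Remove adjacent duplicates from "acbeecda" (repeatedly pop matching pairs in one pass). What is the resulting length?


Input: acbeecda
Stack-based adjacent duplicate removal:
  Read 'a': push. Stack: a
  Read 'c': push. Stack: ac
  Read 'b': push. Stack: acb
  Read 'e': push. Stack: acbe
  Read 'e': matches stack top 'e' => pop. Stack: acb
  Read 'c': push. Stack: acbc
  Read 'd': push. Stack: acbcd
  Read 'a': push. Stack: acbcda
Final stack: "acbcda" (length 6)

6


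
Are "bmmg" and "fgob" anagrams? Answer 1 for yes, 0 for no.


Strings: "bmmg", "fgob"
Sorted first:  bgmm
Sorted second: bfgo
Differ at position 1: 'g' vs 'f' => not anagrams

0


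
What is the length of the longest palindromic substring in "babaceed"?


Input: "babaceed"
Checking substrings for palindromes:
  [0:3] "bab" (len 3) => palindrome
  [1:4] "aba" (len 3) => palindrome
  [5:7] "ee" (len 2) => palindrome
Longest palindromic substring: "bab" with length 3

3


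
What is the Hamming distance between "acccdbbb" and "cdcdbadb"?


Comparing "acccdbbb" and "cdcdbadb" position by position:
  Position 0: 'a' vs 'c' => differ
  Position 1: 'c' vs 'd' => differ
  Position 2: 'c' vs 'c' => same
  Position 3: 'c' vs 'd' => differ
  Position 4: 'd' vs 'b' => differ
  Position 5: 'b' vs 'a' => differ
  Position 6: 'b' vs 'd' => differ
  Position 7: 'b' vs 'b' => same
Total differences (Hamming distance): 6

6


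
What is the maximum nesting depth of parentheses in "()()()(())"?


Input: "()()()(())"
Tracking depth:
  Position 0 '(': depth becomes 1
  Position 1 ')': depth becomes 0
  Position 2 '(': depth becomes 1
  Position 3 ')': depth becomes 0
  Position 4 '(': depth becomes 1
  Position 5 ')': depth becomes 0
  Position 6 '(': depth becomes 1
  Position 7 '(': depth becomes 2
  Position 8 ')': depth becomes 1
  Position 9 ')': depth becomes 0
Maximum depth reached: 2

2


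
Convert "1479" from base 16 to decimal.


Input: "1479" in base 16
Positional expansion:
  Digit '1' (value 1) x 16^3 = 4096
  Digit '4' (value 4) x 16^2 = 1024
  Digit '7' (value 7) x 16^1 = 112
  Digit '9' (value 9) x 16^0 = 9
Sum = 5241

5241


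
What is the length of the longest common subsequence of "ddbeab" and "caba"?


LCS of "ddbeab" and "caba"
DP table:
           c    a    b    a
      0    0    0    0    0
  d   0    0    0    0    0
  d   0    0    0    0    0
  b   0    0    0    1    1
  e   0    0    0    1    1
  a   0    0    1    1    2
  b   0    0    1    2    2
LCS length = dp[6][4] = 2

2


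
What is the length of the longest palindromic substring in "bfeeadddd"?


Input: "bfeeadddd"
Checking substrings for palindromes:
  [5:9] "dddd" (len 4) => palindrome
  [5:8] "ddd" (len 3) => palindrome
  [6:9] "ddd" (len 3) => palindrome
  [2:4] "ee" (len 2) => palindrome
  [5:7] "dd" (len 2) => palindrome
  [6:8] "dd" (len 2) => palindrome
Longest palindromic substring: "dddd" with length 4

4


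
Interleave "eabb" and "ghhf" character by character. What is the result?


Interleaving "eabb" and "ghhf":
  Position 0: 'e' from first, 'g' from second => "eg"
  Position 1: 'a' from first, 'h' from second => "ah"
  Position 2: 'b' from first, 'h' from second => "bh"
  Position 3: 'b' from first, 'f' from second => "bf"
Result: egahbhbf

egahbhbf


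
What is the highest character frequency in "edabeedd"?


Input: edabeedd
Character counts:
  'a': 1
  'b': 1
  'd': 3
  'e': 3
Maximum frequency: 3

3


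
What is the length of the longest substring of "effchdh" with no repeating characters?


Input: "effchdh"
Sliding window (track last position of each char):
  Position 0 ('e'): window [0,0] length 1 -- new best
  Position 1 ('f'): window [0,1] length 2 -- new best
  Position 2 ('f'): repeat (last at 1), move window start to 2
  Position 2 ('f'): window [2,2] length 1
  Position 3 ('c'): window [2,3] length 2
  Position 4 ('h'): window [2,4] length 3 -- new best
  Position 5 ('d'): window [2,5] length 4 -- new best
  Position 6 ('h'): repeat (last at 4), move window start to 5
  Position 6 ('h'): window [5,6] length 2
Longest substring with no repeats: "fchd" with length 4

4


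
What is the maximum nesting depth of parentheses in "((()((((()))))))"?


Input: "((()((((()))))))"
Tracking depth:
  Position 0 '(': depth becomes 1
  Position 1 '(': depth becomes 2
  Position 2 '(': depth becomes 3
  Position 3 ')': depth becomes 2
  Position 4 '(': depth becomes 3
  Position 5 '(': depth becomes 4
  Position 6 '(': depth becomes 5
  Position 7 '(': depth becomes 6
  Position 8 '(': depth becomes 7
  Position 9 ')': depth becomes 6
  Position 10 ')': depth becomes 5
  Position 11 ')': depth becomes 4
  Position 12 ')': depth becomes 3
  Position 13 ')': depth becomes 2
  Position 14 ')': depth becomes 1
  Position 15 ')': depth becomes 0
Maximum depth reached: 7

7


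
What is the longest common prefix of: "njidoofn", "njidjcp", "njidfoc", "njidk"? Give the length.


Words: njidoofn, njidjcp, njidfoc, njidk
  Position 0: all 'n' => match
  Position 1: all 'j' => match
  Position 2: all 'i' => match
  Position 3: all 'd' => match
  Position 4: ('o', 'j', 'f', 'k') => mismatch, stop
LCP = "njid" (length 4)

4


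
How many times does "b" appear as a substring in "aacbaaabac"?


Searching for "b" in "aacbaaabac"
Scanning each position:
  Position 0: "a" => no
  Position 1: "a" => no
  Position 2: "c" => no
  Position 3: "b" => MATCH
  Position 4: "a" => no
  Position 5: "a" => no
  Position 6: "a" => no
  Position 7: "b" => MATCH
  Position 8: "a" => no
  Position 9: "c" => no
Total occurrences: 2

2


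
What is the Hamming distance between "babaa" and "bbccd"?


Comparing "babaa" and "bbccd" position by position:
  Position 0: 'b' vs 'b' => same
  Position 1: 'a' vs 'b' => differ
  Position 2: 'b' vs 'c' => differ
  Position 3: 'a' vs 'c' => differ
  Position 4: 'a' vs 'd' => differ
Total differences (Hamming distance): 4

4


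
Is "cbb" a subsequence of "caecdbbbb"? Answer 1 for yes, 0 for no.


Check if "cbb" is a subsequence of "caecdbbbb"
Greedy scan:
  Position 0 ('c'): matches sub[0] = 'c'
  Position 1 ('a'): no match needed
  Position 2 ('e'): no match needed
  Position 3 ('c'): no match needed
  Position 4 ('d'): no match needed
  Position 5 ('b'): matches sub[1] = 'b'
  Position 6 ('b'): matches sub[2] = 'b'
  Position 7 ('b'): no match needed
  Position 8 ('b'): no match needed
All 3 characters matched => is a subsequence

1


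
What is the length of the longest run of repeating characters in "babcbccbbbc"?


Input: "babcbccbbbc"
Scanning for longest run:
  Position 1 ('a'): new char, reset run to 1
  Position 2 ('b'): new char, reset run to 1
  Position 3 ('c'): new char, reset run to 1
  Position 4 ('b'): new char, reset run to 1
  Position 5 ('c'): new char, reset run to 1
  Position 6 ('c'): continues run of 'c', length=2
  Position 7 ('b'): new char, reset run to 1
  Position 8 ('b'): continues run of 'b', length=2
  Position 9 ('b'): continues run of 'b', length=3
  Position 10 ('c'): new char, reset run to 1
Longest run: 'b' with length 3

3


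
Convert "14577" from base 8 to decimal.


Input: "14577" in base 8
Positional expansion:
  Digit '1' (value 1) x 8^4 = 4096
  Digit '4' (value 4) x 8^3 = 2048
  Digit '5' (value 5) x 8^2 = 320
  Digit '7' (value 7) x 8^1 = 56
  Digit '7' (value 7) x 8^0 = 7
Sum = 6527

6527


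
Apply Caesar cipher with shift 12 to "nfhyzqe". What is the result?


Caesar cipher: shift "nfhyzqe" by 12
  'n' (pos 13) + 12 = pos 25 = 'z'
  'f' (pos 5) + 12 = pos 17 = 'r'
  'h' (pos 7) + 12 = pos 19 = 't'
  'y' (pos 24) + 12 = pos 10 = 'k'
  'z' (pos 25) + 12 = pos 11 = 'l'
  'q' (pos 16) + 12 = pos 2 = 'c'
  'e' (pos 4) + 12 = pos 16 = 'q'
Result: zrtklcq

zrtklcq


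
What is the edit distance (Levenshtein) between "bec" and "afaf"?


Computing edit distance: "bec" -> "afaf"
DP table:
           a    f    a    f
      0    1    2    3    4
  b   1    1    2    3    4
  e   2    2    2    3    4
  c   3    3    3    3    4
Edit distance = dp[3][4] = 4

4


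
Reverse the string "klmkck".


Input: klmkck
Reading characters right to left:
  Position 5: 'k'
  Position 4: 'c'
  Position 3: 'k'
  Position 2: 'm'
  Position 1: 'l'
  Position 0: 'k'
Reversed: kckmlk

kckmlk


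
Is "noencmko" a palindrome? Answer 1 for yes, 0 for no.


Input: noencmko
Reversed: okmcneon
  Compare pos 0 ('n') with pos 7 ('o'): MISMATCH
  Compare pos 1 ('o') with pos 6 ('k'): MISMATCH
  Compare pos 2 ('e') with pos 5 ('m'): MISMATCH
  Compare pos 3 ('n') with pos 4 ('c'): MISMATCH
Result: not a palindrome

0


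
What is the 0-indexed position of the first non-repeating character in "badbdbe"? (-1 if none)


Input: badbdbe
Character frequencies:
  'a': 1
  'b': 3
  'd': 2
  'e': 1
Scanning left to right for freq == 1:
  Position 0 ('b'): freq=3, skip
  Position 1 ('a'): unique! => answer = 1

1


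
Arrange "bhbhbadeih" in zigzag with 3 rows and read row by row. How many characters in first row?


Zigzag "bhbhbadeih" into 3 rows:
Placing characters:
  'b' => row 0
  'h' => row 1
  'b' => row 2
  'h' => row 1
  'b' => row 0
  'a' => row 1
  'd' => row 2
  'e' => row 1
  'i' => row 0
  'h' => row 1
Rows:
  Row 0: "bbi"
  Row 1: "hhaeh"
  Row 2: "bd"
First row length: 3

3


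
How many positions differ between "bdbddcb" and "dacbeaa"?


Comparing "bdbddcb" and "dacbeaa" position by position:
  Position 0: 'b' vs 'd' => DIFFER
  Position 1: 'd' vs 'a' => DIFFER
  Position 2: 'b' vs 'c' => DIFFER
  Position 3: 'd' vs 'b' => DIFFER
  Position 4: 'd' vs 'e' => DIFFER
  Position 5: 'c' vs 'a' => DIFFER
  Position 6: 'b' vs 'a' => DIFFER
Positions that differ: 7

7


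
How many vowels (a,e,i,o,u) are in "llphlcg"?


Input: llphlcg
Checking each character:
  'l' at position 0: consonant
  'l' at position 1: consonant
  'p' at position 2: consonant
  'h' at position 3: consonant
  'l' at position 4: consonant
  'c' at position 5: consonant
  'g' at position 6: consonant
Total vowels: 0

0


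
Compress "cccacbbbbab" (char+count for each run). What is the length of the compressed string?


Input: cccacbbbbab
Runs:
  'c' x 3 => "c3"
  'a' x 1 => "a1"
  'c' x 1 => "c1"
  'b' x 4 => "b4"
  'a' x 1 => "a1"
  'b' x 1 => "b1"
Compressed: "c3a1c1b4a1b1"
Compressed length: 12

12


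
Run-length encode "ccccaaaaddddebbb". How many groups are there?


Input: ccccaaaaddddebbb
Scanning for consecutive runs:
  Group 1: 'c' x 4 (positions 0-3)
  Group 2: 'a' x 4 (positions 4-7)
  Group 3: 'd' x 4 (positions 8-11)
  Group 4: 'e' x 1 (positions 12-12)
  Group 5: 'b' x 3 (positions 13-15)
Total groups: 5

5


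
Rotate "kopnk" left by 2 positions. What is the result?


Input: "kopnk", rotate left by 2
First 2 characters: "ko"
Remaining characters: "pnk"
Concatenate remaining + first: "pnk" + "ko" = "pnkko"

pnkko


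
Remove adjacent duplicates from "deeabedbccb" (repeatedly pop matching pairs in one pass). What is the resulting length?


Input: deeabedbccb
Stack-based adjacent duplicate removal:
  Read 'd': push. Stack: d
  Read 'e': push. Stack: de
  Read 'e': matches stack top 'e' => pop. Stack: d
  Read 'a': push. Stack: da
  Read 'b': push. Stack: dab
  Read 'e': push. Stack: dabe
  Read 'd': push. Stack: dabed
  Read 'b': push. Stack: dabedb
  Read 'c': push. Stack: dabedbc
  Read 'c': matches stack top 'c' => pop. Stack: dabedb
  Read 'b': matches stack top 'b' => pop. Stack: dabed
Final stack: "dabed" (length 5)

5


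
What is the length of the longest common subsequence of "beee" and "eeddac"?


LCS of "beee" and "eeddac"
DP table:
           e    e    d    d    a    c
      0    0    0    0    0    0    0
  b   0    0    0    0    0    0    0
  e   0    1    1    1    1    1    1
  e   0    1    2    2    2    2    2
  e   0    1    2    2    2    2    2
LCS length = dp[4][6] = 2

2


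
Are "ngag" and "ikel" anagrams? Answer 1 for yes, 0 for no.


Strings: "ngag", "ikel"
Sorted first:  aggn
Sorted second: eikl
Differ at position 0: 'a' vs 'e' => not anagrams

0


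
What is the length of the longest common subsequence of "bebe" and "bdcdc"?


LCS of "bebe" and "bdcdc"
DP table:
           b    d    c    d    c
      0    0    0    0    0    0
  b   0    1    1    1    1    1
  e   0    1    1    1    1    1
  b   0    1    1    1    1    1
  e   0    1    1    1    1    1
LCS length = dp[4][5] = 1

1


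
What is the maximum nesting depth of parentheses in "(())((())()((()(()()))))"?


Input: "(())((())()((()(()()))))"
Tracking depth:
  Position 0 '(': depth becomes 1
  Position 1 '(': depth becomes 2
  Position 2 ')': depth becomes 1
  Position 3 ')': depth becomes 0
  Position 4 '(': depth becomes 1
  Position 5 '(': depth becomes 2
  Position 6 '(': depth becomes 3
  Position 7 ')': depth becomes 2
  Position 8 ')': depth becomes 1
  Position 9 '(': depth becomes 2
  Position 10 ')': depth becomes 1
  Position 11 '(': depth becomes 2
  Position 12 '(': depth becomes 3
  Position 13 '(': depth becomes 4
  Position 14 ')': depth becomes 3
  Position 15 '(': depth becomes 4
  Position 16 '(': depth becomes 5
  Position 17 ')': depth becomes 4
  Position 18 '(': depth becomes 5
  Position 19 ')': depth becomes 4
  Position 20 ')': depth becomes 3
  Position 21 ')': depth becomes 2
  Position 22 ')': depth becomes 1
  Position 23 ')': depth becomes 0
Maximum depth reached: 5

5


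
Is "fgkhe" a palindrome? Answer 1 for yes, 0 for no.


Input: fgkhe
Reversed: ehkgf
  Compare pos 0 ('f') with pos 4 ('e'): MISMATCH
  Compare pos 1 ('g') with pos 3 ('h'): MISMATCH
Result: not a palindrome

0


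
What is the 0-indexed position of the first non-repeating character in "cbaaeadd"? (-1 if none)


Input: cbaaeadd
Character frequencies:
  'a': 3
  'b': 1
  'c': 1
  'd': 2
  'e': 1
Scanning left to right for freq == 1:
  Position 0 ('c'): unique! => answer = 0

0


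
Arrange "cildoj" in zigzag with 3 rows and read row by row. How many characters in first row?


Zigzag "cildoj" into 3 rows:
Placing characters:
  'c' => row 0
  'i' => row 1
  'l' => row 2
  'd' => row 1
  'o' => row 0
  'j' => row 1
Rows:
  Row 0: "co"
  Row 1: "idj"
  Row 2: "l"
First row length: 2

2


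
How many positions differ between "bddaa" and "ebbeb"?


Comparing "bddaa" and "ebbeb" position by position:
  Position 0: 'b' vs 'e' => DIFFER
  Position 1: 'd' vs 'b' => DIFFER
  Position 2: 'd' vs 'b' => DIFFER
  Position 3: 'a' vs 'e' => DIFFER
  Position 4: 'a' vs 'b' => DIFFER
Positions that differ: 5

5


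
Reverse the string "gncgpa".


Input: gncgpa
Reading characters right to left:
  Position 5: 'a'
  Position 4: 'p'
  Position 3: 'g'
  Position 2: 'c'
  Position 1: 'n'
  Position 0: 'g'
Reversed: apgcng

apgcng


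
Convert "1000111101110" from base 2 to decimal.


Input: "1000111101110" in base 2
Positional expansion:
  Digit '1' (value 1) x 2^12 = 4096
  Digit '0' (value 0) x 2^11 = 0
  Digit '0' (value 0) x 2^10 = 0
  Digit '0' (value 0) x 2^9 = 0
  Digit '1' (value 1) x 2^8 = 256
  Digit '1' (value 1) x 2^7 = 128
  Digit '1' (value 1) x 2^6 = 64
  Digit '1' (value 1) x 2^5 = 32
  Digit '0' (value 0) x 2^4 = 0
  Digit '1' (value 1) x 2^3 = 8
  Digit '1' (value 1) x 2^2 = 4
  Digit '1' (value 1) x 2^1 = 2
  Digit '0' (value 0) x 2^0 = 0
Sum = 4590

4590


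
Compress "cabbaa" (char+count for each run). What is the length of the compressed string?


Input: cabbaa
Runs:
  'c' x 1 => "c1"
  'a' x 1 => "a1"
  'b' x 2 => "b2"
  'a' x 2 => "a2"
Compressed: "c1a1b2a2"
Compressed length: 8

8


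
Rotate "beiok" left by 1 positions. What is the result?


Input: "beiok", rotate left by 1
First 1 characters: "b"
Remaining characters: "eiok"
Concatenate remaining + first: "eiok" + "b" = "eiokb"

eiokb


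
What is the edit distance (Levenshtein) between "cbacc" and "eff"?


Computing edit distance: "cbacc" -> "eff"
DP table:
           e    f    f
      0    1    2    3
  c   1    1    2    3
  b   2    2    2    3
  a   3    3    3    3
  c   4    4    4    4
  c   5    5    5    5
Edit distance = dp[5][3] = 5

5


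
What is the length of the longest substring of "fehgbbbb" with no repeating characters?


Input: "fehgbbbb"
Sliding window (track last position of each char):
  Position 0 ('f'): window [0,0] length 1 -- new best
  Position 1 ('e'): window [0,1] length 2 -- new best
  Position 2 ('h'): window [0,2] length 3 -- new best
  Position 3 ('g'): window [0,3] length 4 -- new best
  Position 4 ('b'): window [0,4] length 5 -- new best
  Position 5 ('b'): repeat (last at 4), move window start to 5
  Position 5 ('b'): window [5,5] length 1
  Position 6 ('b'): repeat (last at 5), move window start to 6
  Position 6 ('b'): window [6,6] length 1
  Position 7 ('b'): repeat (last at 6), move window start to 7
  Position 7 ('b'): window [7,7] length 1
Longest substring with no repeats: "fehgb" with length 5

5


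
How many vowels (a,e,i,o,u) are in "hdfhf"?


Input: hdfhf
Checking each character:
  'h' at position 0: consonant
  'd' at position 1: consonant
  'f' at position 2: consonant
  'h' at position 3: consonant
  'f' at position 4: consonant
Total vowels: 0

0


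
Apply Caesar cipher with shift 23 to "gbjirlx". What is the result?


Caesar cipher: shift "gbjirlx" by 23
  'g' (pos 6) + 23 = pos 3 = 'd'
  'b' (pos 1) + 23 = pos 24 = 'y'
  'j' (pos 9) + 23 = pos 6 = 'g'
  'i' (pos 8) + 23 = pos 5 = 'f'
  'r' (pos 17) + 23 = pos 14 = 'o'
  'l' (pos 11) + 23 = pos 8 = 'i'
  'x' (pos 23) + 23 = pos 20 = 'u'
Result: dygfoiu

dygfoiu


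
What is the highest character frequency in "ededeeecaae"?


Input: ededeeecaae
Character counts:
  'a': 2
  'c': 1
  'd': 2
  'e': 6
Maximum frequency: 6

6


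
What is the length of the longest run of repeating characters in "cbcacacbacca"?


Input: "cbcacacbacca"
Scanning for longest run:
  Position 1 ('b'): new char, reset run to 1
  Position 2 ('c'): new char, reset run to 1
  Position 3 ('a'): new char, reset run to 1
  Position 4 ('c'): new char, reset run to 1
  Position 5 ('a'): new char, reset run to 1
  Position 6 ('c'): new char, reset run to 1
  Position 7 ('b'): new char, reset run to 1
  Position 8 ('a'): new char, reset run to 1
  Position 9 ('c'): new char, reset run to 1
  Position 10 ('c'): continues run of 'c', length=2
  Position 11 ('a'): new char, reset run to 1
Longest run: 'c' with length 2

2


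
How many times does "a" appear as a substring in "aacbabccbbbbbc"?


Searching for "a" in "aacbabccbbbbbc"
Scanning each position:
  Position 0: "a" => MATCH
  Position 1: "a" => MATCH
  Position 2: "c" => no
  Position 3: "b" => no
  Position 4: "a" => MATCH
  Position 5: "b" => no
  Position 6: "c" => no
  Position 7: "c" => no
  Position 8: "b" => no
  Position 9: "b" => no
  Position 10: "b" => no
  Position 11: "b" => no
  Position 12: "b" => no
  Position 13: "c" => no
Total occurrences: 3

3


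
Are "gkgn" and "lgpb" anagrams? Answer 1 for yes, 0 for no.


Strings: "gkgn", "lgpb"
Sorted first:  ggkn
Sorted second: bglp
Differ at position 0: 'g' vs 'b' => not anagrams

0


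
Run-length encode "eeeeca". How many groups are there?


Input: eeeeca
Scanning for consecutive runs:
  Group 1: 'e' x 4 (positions 0-3)
  Group 2: 'c' x 1 (positions 4-4)
  Group 3: 'a' x 1 (positions 5-5)
Total groups: 3

3


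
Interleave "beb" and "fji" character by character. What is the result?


Interleaving "beb" and "fji":
  Position 0: 'b' from first, 'f' from second => "bf"
  Position 1: 'e' from first, 'j' from second => "ej"
  Position 2: 'b' from first, 'i' from second => "bi"
Result: bfejbi

bfejbi


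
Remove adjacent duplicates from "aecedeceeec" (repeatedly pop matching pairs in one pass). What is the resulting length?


Input: aecedeceeec
Stack-based adjacent duplicate removal:
  Read 'a': push. Stack: a
  Read 'e': push. Stack: ae
  Read 'c': push. Stack: aec
  Read 'e': push. Stack: aece
  Read 'd': push. Stack: aeced
  Read 'e': push. Stack: aecede
  Read 'c': push. Stack: aecedec
  Read 'e': push. Stack: aecedece
  Read 'e': matches stack top 'e' => pop. Stack: aecedec
  Read 'e': push. Stack: aecedece
  Read 'c': push. Stack: aecedecec
Final stack: "aecedecec" (length 9)

9


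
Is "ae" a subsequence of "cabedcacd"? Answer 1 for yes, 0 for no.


Check if "ae" is a subsequence of "cabedcacd"
Greedy scan:
  Position 0 ('c'): no match needed
  Position 1 ('a'): matches sub[0] = 'a'
  Position 2 ('b'): no match needed
  Position 3 ('e'): matches sub[1] = 'e'
  Position 4 ('d'): no match needed
  Position 5 ('c'): no match needed
  Position 6 ('a'): no match needed
  Position 7 ('c'): no match needed
  Position 8 ('d'): no match needed
All 2 characters matched => is a subsequence

1


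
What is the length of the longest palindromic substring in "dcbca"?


Input: "dcbca"
Checking substrings for palindromes:
  [1:4] "cbc" (len 3) => palindrome
Longest palindromic substring: "cbc" with length 3

3


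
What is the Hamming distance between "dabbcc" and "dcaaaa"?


Comparing "dabbcc" and "dcaaaa" position by position:
  Position 0: 'd' vs 'd' => same
  Position 1: 'a' vs 'c' => differ
  Position 2: 'b' vs 'a' => differ
  Position 3: 'b' vs 'a' => differ
  Position 4: 'c' vs 'a' => differ
  Position 5: 'c' vs 'a' => differ
Total differences (Hamming distance): 5

5


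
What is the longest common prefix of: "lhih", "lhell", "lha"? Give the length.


Words: lhih, lhell, lha
  Position 0: all 'l' => match
  Position 1: all 'h' => match
  Position 2: ('i', 'e', 'a') => mismatch, stop
LCP = "lh" (length 2)

2


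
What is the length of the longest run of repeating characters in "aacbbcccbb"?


Input: "aacbbcccbb"
Scanning for longest run:
  Position 1 ('a'): continues run of 'a', length=2
  Position 2 ('c'): new char, reset run to 1
  Position 3 ('b'): new char, reset run to 1
  Position 4 ('b'): continues run of 'b', length=2
  Position 5 ('c'): new char, reset run to 1
  Position 6 ('c'): continues run of 'c', length=2
  Position 7 ('c'): continues run of 'c', length=3
  Position 8 ('b'): new char, reset run to 1
  Position 9 ('b'): continues run of 'b', length=2
Longest run: 'c' with length 3

3


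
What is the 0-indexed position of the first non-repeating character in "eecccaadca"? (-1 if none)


Input: eecccaadca
Character frequencies:
  'a': 3
  'c': 4
  'd': 1
  'e': 2
Scanning left to right for freq == 1:
  Position 0 ('e'): freq=2, skip
  Position 1 ('e'): freq=2, skip
  Position 2 ('c'): freq=4, skip
  Position 3 ('c'): freq=4, skip
  Position 4 ('c'): freq=4, skip
  Position 5 ('a'): freq=3, skip
  Position 6 ('a'): freq=3, skip
  Position 7 ('d'): unique! => answer = 7

7


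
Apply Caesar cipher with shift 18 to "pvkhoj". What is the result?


Caesar cipher: shift "pvkhoj" by 18
  'p' (pos 15) + 18 = pos 7 = 'h'
  'v' (pos 21) + 18 = pos 13 = 'n'
  'k' (pos 10) + 18 = pos 2 = 'c'
  'h' (pos 7) + 18 = pos 25 = 'z'
  'o' (pos 14) + 18 = pos 6 = 'g'
  'j' (pos 9) + 18 = pos 1 = 'b'
Result: hnczgb

hnczgb


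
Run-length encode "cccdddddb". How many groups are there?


Input: cccdddddb
Scanning for consecutive runs:
  Group 1: 'c' x 3 (positions 0-2)
  Group 2: 'd' x 5 (positions 3-7)
  Group 3: 'b' x 1 (positions 8-8)
Total groups: 3

3


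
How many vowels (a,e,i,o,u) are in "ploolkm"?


Input: ploolkm
Checking each character:
  'p' at position 0: consonant
  'l' at position 1: consonant
  'o' at position 2: vowel (running total: 1)
  'o' at position 3: vowel (running total: 2)
  'l' at position 4: consonant
  'k' at position 5: consonant
  'm' at position 6: consonant
Total vowels: 2

2


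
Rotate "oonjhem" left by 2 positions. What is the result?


Input: "oonjhem", rotate left by 2
First 2 characters: "oo"
Remaining characters: "njhem"
Concatenate remaining + first: "njhem" + "oo" = "njhemoo"

njhemoo


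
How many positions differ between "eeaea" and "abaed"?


Comparing "eeaea" and "abaed" position by position:
  Position 0: 'e' vs 'a' => DIFFER
  Position 1: 'e' vs 'b' => DIFFER
  Position 2: 'a' vs 'a' => same
  Position 3: 'e' vs 'e' => same
  Position 4: 'a' vs 'd' => DIFFER
Positions that differ: 3

3


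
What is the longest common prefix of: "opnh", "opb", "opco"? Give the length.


Words: opnh, opb, opco
  Position 0: all 'o' => match
  Position 1: all 'p' => match
  Position 2: ('n', 'b', 'c') => mismatch, stop
LCP = "op" (length 2)

2


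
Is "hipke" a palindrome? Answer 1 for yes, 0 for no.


Input: hipke
Reversed: ekpih
  Compare pos 0 ('h') with pos 4 ('e'): MISMATCH
  Compare pos 1 ('i') with pos 3 ('k'): MISMATCH
Result: not a palindrome

0


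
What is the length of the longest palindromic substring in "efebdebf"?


Input: "efebdebf"
Checking substrings for palindromes:
  [0:3] "efe" (len 3) => palindrome
Longest palindromic substring: "efe" with length 3

3


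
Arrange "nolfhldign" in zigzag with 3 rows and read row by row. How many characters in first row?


Zigzag "nolfhldign" into 3 rows:
Placing characters:
  'n' => row 0
  'o' => row 1
  'l' => row 2
  'f' => row 1
  'h' => row 0
  'l' => row 1
  'd' => row 2
  'i' => row 1
  'g' => row 0
  'n' => row 1
Rows:
  Row 0: "nhg"
  Row 1: "oflin"
  Row 2: "ld"
First row length: 3

3


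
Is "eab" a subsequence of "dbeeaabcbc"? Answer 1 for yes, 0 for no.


Check if "eab" is a subsequence of "dbeeaabcbc"
Greedy scan:
  Position 0 ('d'): no match needed
  Position 1 ('b'): no match needed
  Position 2 ('e'): matches sub[0] = 'e'
  Position 3 ('e'): no match needed
  Position 4 ('a'): matches sub[1] = 'a'
  Position 5 ('a'): no match needed
  Position 6 ('b'): matches sub[2] = 'b'
  Position 7 ('c'): no match needed
  Position 8 ('b'): no match needed
  Position 9 ('c'): no match needed
All 3 characters matched => is a subsequence

1


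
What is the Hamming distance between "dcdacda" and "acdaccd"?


Comparing "dcdacda" and "acdaccd" position by position:
  Position 0: 'd' vs 'a' => differ
  Position 1: 'c' vs 'c' => same
  Position 2: 'd' vs 'd' => same
  Position 3: 'a' vs 'a' => same
  Position 4: 'c' vs 'c' => same
  Position 5: 'd' vs 'c' => differ
  Position 6: 'a' vs 'd' => differ
Total differences (Hamming distance): 3

3


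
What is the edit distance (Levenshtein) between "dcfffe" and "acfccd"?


Computing edit distance: "dcfffe" -> "acfccd"
DP table:
           a    c    f    c    c    d
      0    1    2    3    4    5    6
  d   1    1    2    3    4    5    5
  c   2    2    1    2    3    4    5
  f   3    3    2    1    2    3    4
  f   4    4    3    2    2    3    4
  f   5    5    4    3    3    3    4
  e   6    6    5    4    4    4    4
Edit distance = dp[6][6] = 4

4


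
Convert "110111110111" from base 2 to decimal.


Input: "110111110111" in base 2
Positional expansion:
  Digit '1' (value 1) x 2^11 = 2048
  Digit '1' (value 1) x 2^10 = 1024
  Digit '0' (value 0) x 2^9 = 0
  Digit '1' (value 1) x 2^8 = 256
  Digit '1' (value 1) x 2^7 = 128
  Digit '1' (value 1) x 2^6 = 64
  Digit '1' (value 1) x 2^5 = 32
  Digit '1' (value 1) x 2^4 = 16
  Digit '0' (value 0) x 2^3 = 0
  Digit '1' (value 1) x 2^2 = 4
  Digit '1' (value 1) x 2^1 = 2
  Digit '1' (value 1) x 2^0 = 1
Sum = 3575

3575


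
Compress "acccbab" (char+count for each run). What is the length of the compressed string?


Input: acccbab
Runs:
  'a' x 1 => "a1"
  'c' x 3 => "c3"
  'b' x 1 => "b1"
  'a' x 1 => "a1"
  'b' x 1 => "b1"
Compressed: "a1c3b1a1b1"
Compressed length: 10

10


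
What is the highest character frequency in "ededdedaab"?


Input: ededdedaab
Character counts:
  'a': 2
  'b': 1
  'd': 4
  'e': 3
Maximum frequency: 4

4


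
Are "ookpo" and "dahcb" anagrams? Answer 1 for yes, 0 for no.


Strings: "ookpo", "dahcb"
Sorted first:  kooop
Sorted second: abcdh
Differ at position 0: 'k' vs 'a' => not anagrams

0


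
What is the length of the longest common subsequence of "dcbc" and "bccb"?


LCS of "dcbc" and "bccb"
DP table:
           b    c    c    b
      0    0    0    0    0
  d   0    0    0    0    0
  c   0    0    1    1    1
  b   0    1    1    1    2
  c   0    1    2    2    2
LCS length = dp[4][4] = 2

2


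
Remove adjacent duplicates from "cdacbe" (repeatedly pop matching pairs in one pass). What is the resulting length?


Input: cdacbe
Stack-based adjacent duplicate removal:
  Read 'c': push. Stack: c
  Read 'd': push. Stack: cd
  Read 'a': push. Stack: cda
  Read 'c': push. Stack: cdac
  Read 'b': push. Stack: cdacb
  Read 'e': push. Stack: cdacbe
Final stack: "cdacbe" (length 6)

6


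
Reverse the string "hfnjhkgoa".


Input: hfnjhkgoa
Reading characters right to left:
  Position 8: 'a'
  Position 7: 'o'
  Position 6: 'g'
  Position 5: 'k'
  Position 4: 'h'
  Position 3: 'j'
  Position 2: 'n'
  Position 1: 'f'
  Position 0: 'h'
Reversed: aogkhjnfh

aogkhjnfh


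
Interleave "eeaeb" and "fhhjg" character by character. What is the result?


Interleaving "eeaeb" and "fhhjg":
  Position 0: 'e' from first, 'f' from second => "ef"
  Position 1: 'e' from first, 'h' from second => "eh"
  Position 2: 'a' from first, 'h' from second => "ah"
  Position 3: 'e' from first, 'j' from second => "ej"
  Position 4: 'b' from first, 'g' from second => "bg"
Result: efehahejbg

efehahejbg


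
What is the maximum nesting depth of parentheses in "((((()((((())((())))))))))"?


Input: "((((()((((())((())))))))))"
Tracking depth:
  Position 0 '(': depth becomes 1
  Position 1 '(': depth becomes 2
  Position 2 '(': depth becomes 3
  Position 3 '(': depth becomes 4
  Position 4 '(': depth becomes 5
  Position 5 ')': depth becomes 4
  Position 6 '(': depth becomes 5
  Position 7 '(': depth becomes 6
  Position 8 '(': depth becomes 7
  Position 9 '(': depth becomes 8
  Position 10 '(': depth becomes 9
  Position 11 ')': depth becomes 8
  Position 12 ')': depth becomes 7
  Position 13 '(': depth becomes 8
  Position 14 '(': depth becomes 9
  Position 15 '(': depth becomes 10
  Position 16 ')': depth becomes 9
  Position 17 ')': depth becomes 8
  Position 18 ')': depth becomes 7
  Position 19 ')': depth becomes 6
  Position 20 ')': depth becomes 5
  Position 21 ')': depth becomes 4
  Position 22 ')': depth becomes 3
  Position 23 ')': depth becomes 2
  Position 24 ')': depth becomes 1
  Position 25 ')': depth becomes 0
Maximum depth reached: 10

10


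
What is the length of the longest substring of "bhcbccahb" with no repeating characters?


Input: "bhcbccahb"
Sliding window (track last position of each char):
  Position 0 ('b'): window [0,0] length 1 -- new best
  Position 1 ('h'): window [0,1] length 2 -- new best
  Position 2 ('c'): window [0,2] length 3 -- new best
  Position 3 ('b'): repeat (last at 0), move window start to 1
  Position 3 ('b'): window [1,3] length 3
  Position 4 ('c'): repeat (last at 2), move window start to 3
  Position 4 ('c'): window [3,4] length 2
  Position 5 ('c'): repeat (last at 4), move window start to 5
  Position 5 ('c'): window [5,5] length 1
  Position 6 ('a'): window [5,6] length 2
  Position 7 ('h'): window [5,7] length 3
  Position 8 ('b'): window [5,8] length 4 -- new best
Longest substring with no repeats: "cahb" with length 4

4


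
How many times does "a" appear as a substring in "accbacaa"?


Searching for "a" in "accbacaa"
Scanning each position:
  Position 0: "a" => MATCH
  Position 1: "c" => no
  Position 2: "c" => no
  Position 3: "b" => no
  Position 4: "a" => MATCH
  Position 5: "c" => no
  Position 6: "a" => MATCH
  Position 7: "a" => MATCH
Total occurrences: 4

4


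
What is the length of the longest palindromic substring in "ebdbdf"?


Input: "ebdbdf"
Checking substrings for palindromes:
  [1:4] "bdb" (len 3) => palindrome
  [2:5] "dbd" (len 3) => palindrome
Longest palindromic substring: "bdb" with length 3

3


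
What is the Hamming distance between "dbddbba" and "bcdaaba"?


Comparing "dbddbba" and "bcdaaba" position by position:
  Position 0: 'd' vs 'b' => differ
  Position 1: 'b' vs 'c' => differ
  Position 2: 'd' vs 'd' => same
  Position 3: 'd' vs 'a' => differ
  Position 4: 'b' vs 'a' => differ
  Position 5: 'b' vs 'b' => same
  Position 6: 'a' vs 'a' => same
Total differences (Hamming distance): 4

4


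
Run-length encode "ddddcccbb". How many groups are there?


Input: ddddcccbb
Scanning for consecutive runs:
  Group 1: 'd' x 4 (positions 0-3)
  Group 2: 'c' x 3 (positions 4-6)
  Group 3: 'b' x 2 (positions 7-8)
Total groups: 3

3


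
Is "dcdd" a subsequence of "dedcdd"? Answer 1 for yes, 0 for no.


Check if "dcdd" is a subsequence of "dedcdd"
Greedy scan:
  Position 0 ('d'): matches sub[0] = 'd'
  Position 1 ('e'): no match needed
  Position 2 ('d'): no match needed
  Position 3 ('c'): matches sub[1] = 'c'
  Position 4 ('d'): matches sub[2] = 'd'
  Position 5 ('d'): matches sub[3] = 'd'
All 4 characters matched => is a subsequence

1


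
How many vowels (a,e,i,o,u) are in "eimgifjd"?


Input: eimgifjd
Checking each character:
  'e' at position 0: vowel (running total: 1)
  'i' at position 1: vowel (running total: 2)
  'm' at position 2: consonant
  'g' at position 3: consonant
  'i' at position 4: vowel (running total: 3)
  'f' at position 5: consonant
  'j' at position 6: consonant
  'd' at position 7: consonant
Total vowels: 3

3


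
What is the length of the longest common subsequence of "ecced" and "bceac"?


LCS of "ecced" and "bceac"
DP table:
           b    c    e    a    c
      0    0    0    0    0    0
  e   0    0    0    1    1    1
  c   0    0    1    1    1    2
  c   0    0    1    1    1    2
  e   0    0    1    2    2    2
  d   0    0    1    2    2    2
LCS length = dp[5][5] = 2

2


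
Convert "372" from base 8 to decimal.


Input: "372" in base 8
Positional expansion:
  Digit '3' (value 3) x 8^2 = 192
  Digit '7' (value 7) x 8^1 = 56
  Digit '2' (value 2) x 8^0 = 2
Sum = 250

250


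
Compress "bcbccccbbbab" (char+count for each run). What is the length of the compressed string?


Input: bcbccccbbbab
Runs:
  'b' x 1 => "b1"
  'c' x 1 => "c1"
  'b' x 1 => "b1"
  'c' x 4 => "c4"
  'b' x 3 => "b3"
  'a' x 1 => "a1"
  'b' x 1 => "b1"
Compressed: "b1c1b1c4b3a1b1"
Compressed length: 14

14


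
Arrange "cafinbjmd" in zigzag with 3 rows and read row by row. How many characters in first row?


Zigzag "cafinbjmd" into 3 rows:
Placing characters:
  'c' => row 0
  'a' => row 1
  'f' => row 2
  'i' => row 1
  'n' => row 0
  'b' => row 1
  'j' => row 2
  'm' => row 1
  'd' => row 0
Rows:
  Row 0: "cnd"
  Row 1: "aibm"
  Row 2: "fj"
First row length: 3

3


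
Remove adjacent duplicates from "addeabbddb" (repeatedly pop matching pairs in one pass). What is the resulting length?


Input: addeabbddb
Stack-based adjacent duplicate removal:
  Read 'a': push. Stack: a
  Read 'd': push. Stack: ad
  Read 'd': matches stack top 'd' => pop. Stack: a
  Read 'e': push. Stack: ae
  Read 'a': push. Stack: aea
  Read 'b': push. Stack: aeab
  Read 'b': matches stack top 'b' => pop. Stack: aea
  Read 'd': push. Stack: aead
  Read 'd': matches stack top 'd' => pop. Stack: aea
  Read 'b': push. Stack: aeab
Final stack: "aeab" (length 4)

4


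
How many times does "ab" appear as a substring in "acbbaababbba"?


Searching for "ab" in "acbbaababbba"
Scanning each position:
  Position 0: "ac" => no
  Position 1: "cb" => no
  Position 2: "bb" => no
  Position 3: "ba" => no
  Position 4: "aa" => no
  Position 5: "ab" => MATCH
  Position 6: "ba" => no
  Position 7: "ab" => MATCH
  Position 8: "bb" => no
  Position 9: "bb" => no
  Position 10: "ba" => no
Total occurrences: 2

2


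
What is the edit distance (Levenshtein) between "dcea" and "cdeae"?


Computing edit distance: "dcea" -> "cdeae"
DP table:
           c    d    e    a    e
      0    1    2    3    4    5
  d   1    1    1    2    3    4
  c   2    1    2    2    3    4
  e   3    2    2    2    3    3
  a   4    3    3    3    2    3
Edit distance = dp[4][5] = 3

3
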